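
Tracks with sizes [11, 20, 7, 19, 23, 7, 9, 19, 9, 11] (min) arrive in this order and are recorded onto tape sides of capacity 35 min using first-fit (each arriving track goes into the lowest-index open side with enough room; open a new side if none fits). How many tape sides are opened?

5

  11 → side 1 (new)  [load 11/35]
  20 → side 1  [load 31/35]
  7 → side 2 (new)  [load 7/35]
  19 → side 2  [load 26/35]
  23 → side 3 (new)  [load 23/35]
  7 → side 2  [load 33/35]
  9 → side 3  [load 32/35]
  19 → side 4 (new)  [load 19/35]
  9 → side 4  [load 28/35]
  11 → side 5 (new)  [load 11/35]
5 tape sides opened.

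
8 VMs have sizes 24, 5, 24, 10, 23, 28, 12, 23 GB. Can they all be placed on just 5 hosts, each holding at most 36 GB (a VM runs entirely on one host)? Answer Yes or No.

A valid assignment using 5 hosts:
  host 1: 28 + 5 = 33
  host 2: 24 + 12 = 36
  host 3: 24 + 10 = 34
  host 4: 23 = 23
  host 5: 23 = 23
Every load is within 36 GB, so 5 hosts suffice.

Yes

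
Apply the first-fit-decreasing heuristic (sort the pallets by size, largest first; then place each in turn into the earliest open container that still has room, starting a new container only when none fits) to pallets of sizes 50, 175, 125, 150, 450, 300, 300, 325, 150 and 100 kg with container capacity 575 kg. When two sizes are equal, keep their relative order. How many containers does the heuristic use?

4

Sorted descending: 450, 325, 300, 300, 175, 150, 150, 125, 100, 50.
  450 → container 1 (new)  [load 450/575]
  325 → container 2 (new)  [load 325/575]
  300 → container 3 (new)  [load 300/575]
  300 → container 4 (new)  [load 300/575]
  175 → container 2  [load 500/575]
  150 → container 3  [load 450/575]
  150 → container 4  [load 450/575]
  125 → container 1  [load 575/575]
  100 → container 3  [load 550/575]
  50 → container 2  [load 550/575]
4 containers opened.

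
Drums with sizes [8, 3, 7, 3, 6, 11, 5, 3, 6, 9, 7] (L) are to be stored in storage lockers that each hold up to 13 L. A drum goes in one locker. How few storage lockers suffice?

Total = 11 + 9 + 8 + 7 + 7 + 6 + 6 + 5 + 3 + 3 + 3 = 68 L.
Lower bound: ⌈68/13⌉ = 6 storage lockers.
A packing using 6 storage lockers:
  locker 1: 11 = 11
  locker 2: 9 + 3 = 12
  locker 3: 8 + 5 = 13
  locker 4: 7 + 6 = 13
  locker 5: 7 + 6 = 13
  locker 6: 3 + 3 = 6
This matches the lower bound, so 6 is optimal.

6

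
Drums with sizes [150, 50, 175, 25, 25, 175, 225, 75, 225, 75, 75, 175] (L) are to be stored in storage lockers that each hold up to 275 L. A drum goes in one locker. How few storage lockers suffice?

6

Total = 225 + 225 + 175 + 175 + 175 + 150 + 75 + 75 + 75 + 50 + 25 + 25 = 1450 L.
Lower bound: ⌈1450/275⌉ = 6 storage lockers.
A packing using 6 storage lockers:
  locker 1: 225 + 50 = 275
  locker 2: 225 + 25 + 25 = 275
  locker 3: 175 + 75 = 250
  locker 4: 175 + 75 = 250
  locker 5: 175 + 75 = 250
  locker 6: 150 = 150
This matches the lower bound, so 6 is optimal.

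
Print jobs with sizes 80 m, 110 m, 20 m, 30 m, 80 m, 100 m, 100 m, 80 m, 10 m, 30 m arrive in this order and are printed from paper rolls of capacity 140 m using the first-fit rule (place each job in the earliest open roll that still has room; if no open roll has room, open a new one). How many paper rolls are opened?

  80 → roll 1 (new)  [load 80/140]
  110 → roll 2 (new)  [load 110/140]
  20 → roll 1  [load 100/140]
  30 → roll 1  [load 130/140]
  80 → roll 3 (new)  [load 80/140]
  100 → roll 4 (new)  [load 100/140]
  100 → roll 5 (new)  [load 100/140]
  80 → roll 6 (new)  [load 80/140]
  10 → roll 1  [load 140/140]
  30 → roll 2  [load 140/140]
6 paper rolls opened.

6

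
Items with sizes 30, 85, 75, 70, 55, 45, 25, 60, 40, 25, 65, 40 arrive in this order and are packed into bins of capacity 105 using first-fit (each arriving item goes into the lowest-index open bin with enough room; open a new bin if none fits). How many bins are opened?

  30 → bin 1 (new)  [load 30/105]
  85 → bin 2 (new)  [load 85/105]
  75 → bin 1  [load 105/105]
  70 → bin 3 (new)  [load 70/105]
  55 → bin 4 (new)  [load 55/105]
  45 → bin 4  [load 100/105]
  25 → bin 3  [load 95/105]
  60 → bin 5 (new)  [load 60/105]
  40 → bin 5  [load 100/105]
  25 → bin 6 (new)  [load 25/105]
  65 → bin 6  [load 90/105]
  40 → bin 7 (new)  [load 40/105]
7 bins opened.

7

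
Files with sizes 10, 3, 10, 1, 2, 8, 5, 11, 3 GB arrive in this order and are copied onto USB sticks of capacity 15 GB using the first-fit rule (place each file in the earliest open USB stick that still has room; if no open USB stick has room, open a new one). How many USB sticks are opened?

  10 → USB stick 1 (new)  [load 10/15]
  3 → USB stick 1  [load 13/15]
  10 → USB stick 2 (new)  [load 10/15]
  1 → USB stick 1  [load 14/15]
  2 → USB stick 2  [load 12/15]
  8 → USB stick 3 (new)  [load 8/15]
  5 → USB stick 3  [load 13/15]
  11 → USB stick 4 (new)  [load 11/15]
  3 → USB stick 2  [load 15/15]
4 USB sticks opened.

4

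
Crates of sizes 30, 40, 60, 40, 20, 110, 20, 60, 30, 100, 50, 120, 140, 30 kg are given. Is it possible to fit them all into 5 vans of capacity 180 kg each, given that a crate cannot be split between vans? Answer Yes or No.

A valid assignment using 5 vans:
  van 1: 140 + 40 = 180
  van 2: 120 + 60 = 180
  van 3: 110 + 60 = 170
  van 4: 100 + 50 + 30 = 180
  van 5: 40 + 30 + 30 + 20 + 20 = 140
Every load is within 180 kg, so 5 vans suffice.

Yes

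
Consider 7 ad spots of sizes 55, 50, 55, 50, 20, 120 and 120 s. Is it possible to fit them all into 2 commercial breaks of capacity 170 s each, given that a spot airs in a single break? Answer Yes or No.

Total = 470 s; ⌈470/170⌉ = 3.
At least 3 commercial breaks are required, but only 2 are allowed.

No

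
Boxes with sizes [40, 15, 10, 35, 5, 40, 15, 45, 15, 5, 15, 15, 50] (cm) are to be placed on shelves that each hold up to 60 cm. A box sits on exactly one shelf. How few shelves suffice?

6

Total = 50 + 45 + 40 + 40 + 35 + 15 + 15 + 15 + 15 + 15 + 10 + 5 + 5 = 305 cm.
Lower bound: ⌈305/60⌉ = 6 shelves.
A packing using 6 shelves:
  shelf 1: 50 + 10 = 60
  shelf 2: 45 + 15 = 60
  shelf 3: 40 + 15 + 5 = 60
  shelf 4: 40 + 15 + 5 = 60
  shelf 5: 35 + 15 = 50
  shelf 6: 15 = 15
This matches the lower bound, so 6 is optimal.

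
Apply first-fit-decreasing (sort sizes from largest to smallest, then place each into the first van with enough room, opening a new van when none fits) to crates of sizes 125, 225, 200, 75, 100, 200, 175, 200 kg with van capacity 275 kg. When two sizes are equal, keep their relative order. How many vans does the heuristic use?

Sorted descending: 225, 200, 200, 200, 175, 125, 100, 75.
  225 → van 1 (new)  [load 225/275]
  200 → van 2 (new)  [load 200/275]
  200 → van 3 (new)  [load 200/275]
  200 → van 4 (new)  [load 200/275]
  175 → van 5 (new)  [load 175/275]
  125 → van 6 (new)  [load 125/275]
  100 → van 5  [load 275/275]
  75 → van 2  [load 275/275]
6 vans opened.

6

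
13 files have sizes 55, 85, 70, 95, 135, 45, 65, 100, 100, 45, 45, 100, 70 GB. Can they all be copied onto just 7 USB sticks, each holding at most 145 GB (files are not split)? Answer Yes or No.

No

Total = 1010 GB; ⌈1010/145⌉ = 7.
The bound of 7 does not rule out 7, but exhaustive search shows no assignment into 7 USB sticks of capacity 145 GB exists — the minimum is 8.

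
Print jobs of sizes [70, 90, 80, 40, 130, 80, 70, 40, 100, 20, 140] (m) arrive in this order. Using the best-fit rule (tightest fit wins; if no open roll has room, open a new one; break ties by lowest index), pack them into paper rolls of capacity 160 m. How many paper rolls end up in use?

6

  70 → roll 1 (new)  [load 70/160]
  90 → roll 1  [load 160/160]
  80 → roll 2 (new)  [load 80/160]
  40 → roll 2  [load 120/160]
  130 → roll 3 (new)  [load 130/160]
  80 → roll 4 (new)  [load 80/160]
  70 → roll 4  [load 150/160]
  40 → roll 2  [load 160/160]
  100 → roll 5 (new)  [load 100/160]
  20 → roll 3  [load 150/160]
  140 → roll 6 (new)  [load 140/160]
6 paper rolls opened.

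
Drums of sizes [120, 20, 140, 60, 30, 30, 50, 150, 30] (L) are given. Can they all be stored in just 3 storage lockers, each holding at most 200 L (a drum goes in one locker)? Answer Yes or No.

Total = 630 L; ⌈630/200⌉ = 4.
At least 4 storage lockers are required, but only 3 are allowed.

No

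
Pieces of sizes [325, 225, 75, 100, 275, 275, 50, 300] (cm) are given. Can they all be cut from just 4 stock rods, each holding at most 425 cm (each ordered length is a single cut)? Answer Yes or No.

Total = 1625 cm; ⌈1625/425⌉ = 4.
5 pieces each exceed half the capacity and cannot share a stock rod, forcing at least 5 stock rods.
At least 5 stock rods are required, but only 4 are allowed.

No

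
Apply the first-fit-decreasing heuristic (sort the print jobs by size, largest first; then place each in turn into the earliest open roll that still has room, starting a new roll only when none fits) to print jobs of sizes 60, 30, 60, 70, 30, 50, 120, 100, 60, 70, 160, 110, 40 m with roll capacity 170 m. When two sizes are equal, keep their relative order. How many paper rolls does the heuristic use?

Sorted descending: 160, 120, 110, 100, 70, 70, 60, 60, 60, 50, 40, 30, 30.
  160 → roll 1 (new)  [load 160/170]
  120 → roll 2 (new)  [load 120/170]
  110 → roll 3 (new)  [load 110/170]
  100 → roll 4 (new)  [load 100/170]
  70 → roll 4  [load 170/170]
  70 → roll 5 (new)  [load 70/170]
  60 → roll 3  [load 170/170]
  60 → roll 5  [load 130/170]
  60 → roll 6 (new)  [load 60/170]
  50 → roll 2  [load 170/170]
  40 → roll 5  [load 170/170]
  30 → roll 6  [load 90/170]
  30 → roll 6  [load 120/170]
6 paper rolls opened.

6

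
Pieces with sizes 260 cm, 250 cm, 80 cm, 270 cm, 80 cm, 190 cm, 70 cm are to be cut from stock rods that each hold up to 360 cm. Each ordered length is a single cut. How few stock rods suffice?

4

Total = 270 + 260 + 250 + 190 + 80 + 80 + 70 = 1200 cm.
Lower bound: ⌈1200/360⌉ = 4 stock rods.
A packing using 4 stock rods:
  stock rod 1: 270 + 80 = 350
  stock rod 2: 260 + 80 = 340
  stock rod 3: 250 + 70 = 320
  stock rod 4: 190 = 190
This matches the lower bound, so 4 is optimal.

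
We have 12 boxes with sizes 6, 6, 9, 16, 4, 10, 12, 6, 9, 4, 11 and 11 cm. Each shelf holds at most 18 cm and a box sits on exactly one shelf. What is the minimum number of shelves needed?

6

Total = 16 + 12 + 11 + 11 + 10 + 9 + 9 + 6 + 6 + 6 + 4 + 4 = 104 cm.
Lower bound: ⌈104/18⌉ = 6 shelves.
A packing using 6 shelves:
  shelf 1: 16 = 16
  shelf 2: 12 + 6 = 18
  shelf 3: 11 + 6 = 17
  shelf 4: 11 + 6 = 17
  shelf 5: 10 + 4 + 4 = 18
  shelf 6: 9 + 9 = 18
This matches the lower bound, so 6 is optimal.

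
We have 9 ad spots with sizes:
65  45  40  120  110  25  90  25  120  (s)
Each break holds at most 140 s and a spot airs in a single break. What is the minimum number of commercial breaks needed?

Total = 120 + 120 + 110 + 90 + 65 + 45 + 40 + 25 + 25 = 640 s.
Lower bound: ⌈640/140⌉ = 5 commercial breaks.
A packing using 5 commercial breaks:
  break 1: 120 = 120
  break 2: 120 = 120
  break 3: 110 + 25 = 135
  break 4: 90 + 45 = 135
  break 5: 65 + 40 + 25 = 130
This matches the lower bound, so 5 is optimal.

5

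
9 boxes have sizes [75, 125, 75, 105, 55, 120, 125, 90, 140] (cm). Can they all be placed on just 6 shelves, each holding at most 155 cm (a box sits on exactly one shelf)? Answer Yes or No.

No

Total = 910 cm; ⌈910/155⌉ = 6.
The bound of 6 does not rule out 6, but exhaustive search shows no assignment into 6 shelves of capacity 155 cm exists — the minimum is 7.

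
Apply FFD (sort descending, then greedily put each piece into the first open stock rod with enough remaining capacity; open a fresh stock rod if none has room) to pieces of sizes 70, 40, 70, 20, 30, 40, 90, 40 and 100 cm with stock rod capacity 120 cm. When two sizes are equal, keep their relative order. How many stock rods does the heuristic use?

5

Sorted descending: 100, 90, 70, 70, 40, 40, 40, 30, 20.
  100 → stock rod 1 (new)  [load 100/120]
  90 → stock rod 2 (new)  [load 90/120]
  70 → stock rod 3 (new)  [load 70/120]
  70 → stock rod 4 (new)  [load 70/120]
  40 → stock rod 3  [load 110/120]
  40 → stock rod 4  [load 110/120]
  40 → stock rod 5 (new)  [load 40/120]
  30 → stock rod 2  [load 120/120]
  20 → stock rod 1  [load 120/120]
5 stock rods opened.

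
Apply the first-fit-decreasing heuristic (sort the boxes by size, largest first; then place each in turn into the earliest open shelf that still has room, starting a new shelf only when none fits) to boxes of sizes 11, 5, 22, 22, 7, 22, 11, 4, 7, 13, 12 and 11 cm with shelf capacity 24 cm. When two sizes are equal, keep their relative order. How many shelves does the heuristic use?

Sorted descending: 22, 22, 22, 13, 12, 11, 11, 11, 7, 7, 5, 4.
  22 → shelf 1 (new)  [load 22/24]
  22 → shelf 2 (new)  [load 22/24]
  22 → shelf 3 (new)  [load 22/24]
  13 → shelf 4 (new)  [load 13/24]
  12 → shelf 5 (new)  [load 12/24]
  11 → shelf 4  [load 24/24]
  11 → shelf 5  [load 23/24]
  11 → shelf 6 (new)  [load 11/24]
  7 → shelf 6  [load 18/24]
  7 → shelf 7 (new)  [load 7/24]
  5 → shelf 6  [load 23/24]
  4 → shelf 7  [load 11/24]
7 shelves opened.

7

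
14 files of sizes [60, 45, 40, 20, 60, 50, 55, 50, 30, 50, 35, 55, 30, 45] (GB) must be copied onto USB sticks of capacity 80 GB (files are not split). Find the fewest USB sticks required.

Total = 60 + 60 + 55 + 55 + 50 + 50 + 50 + 45 + 45 + 40 + 35 + 30 + 30 + 20 = 625 GB.
Lower bound: ⌈625/80⌉ = 8 USB sticks.
Also, 9 files each exceed 40 GB, and no two of those can share a USB stick, so at least 9 USB sticks are needed.
A packing using 10 USB sticks:
  USB stick 1: 60 + 20 = 80
  USB stick 2: 60 = 60
  USB stick 3: 55 = 55
  USB stick 4: 55 = 55
  USB stick 5: 50 + 30 = 80
  USB stick 6: 50 + 30 = 80
  USB stick 7: 50 = 50
  USB stick 8: 45 + 35 = 80
  USB stick 9: 45 = 45
  USB stick 10: 40 = 40
No arrangement into 9 USB sticks stays within capacity, so 10 is optimal.

10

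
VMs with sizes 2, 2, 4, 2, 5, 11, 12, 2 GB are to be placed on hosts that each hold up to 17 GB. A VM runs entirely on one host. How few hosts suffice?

Total = 12 + 11 + 5 + 4 + 2 + 2 + 2 + 2 = 40 GB.
Lower bound: ⌈40/17⌉ = 3 hosts.
A packing using 3 hosts:
  host 1: 12 + 5 = 17
  host 2: 11 + 4 + 2 = 17
  host 3: 2 + 2 + 2 = 6
This matches the lower bound, so 3 is optimal.

3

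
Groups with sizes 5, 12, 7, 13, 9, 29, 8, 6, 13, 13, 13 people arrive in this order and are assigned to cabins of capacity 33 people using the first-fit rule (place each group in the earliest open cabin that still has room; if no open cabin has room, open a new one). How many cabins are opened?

  5 → cabin 1 (new)  [load 5/33]
  12 → cabin 1  [load 17/33]
  7 → cabin 1  [load 24/33]
  13 → cabin 2 (new)  [load 13/33]
  9 → cabin 1  [load 33/33]
  29 → cabin 3 (new)  [load 29/33]
  8 → cabin 2  [load 21/33]
  6 → cabin 2  [load 27/33]
  13 → cabin 4 (new)  [load 13/33]
  13 → cabin 4  [load 26/33]
  13 → cabin 5 (new)  [load 13/33]
5 cabins opened.

5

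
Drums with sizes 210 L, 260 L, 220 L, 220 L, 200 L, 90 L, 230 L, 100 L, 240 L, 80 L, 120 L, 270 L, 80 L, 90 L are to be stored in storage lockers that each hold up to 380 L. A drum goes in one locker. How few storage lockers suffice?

8

Total = 270 + 260 + 240 + 230 + 220 + 220 + 210 + 200 + 120 + 100 + 90 + 90 + 80 + 80 = 2410 L.
Lower bound: ⌈2410/380⌉ = 7 storage lockers.
Also, 8 drums each exceed 190 L, and no two of those can share a locker, so at least 8 storage lockers are needed.
A packing using 8 storage lockers:
  locker 1: 270 + 100 = 370
  locker 2: 260 + 120 = 380
  locker 3: 240 + 90 = 330
  locker 4: 230 + 90 = 320
  locker 5: 220 + 80 + 80 = 380
  locker 6: 220 = 220
  locker 7: 210 = 210
  locker 8: 200 = 200
This matches the lower bound, so 8 is optimal.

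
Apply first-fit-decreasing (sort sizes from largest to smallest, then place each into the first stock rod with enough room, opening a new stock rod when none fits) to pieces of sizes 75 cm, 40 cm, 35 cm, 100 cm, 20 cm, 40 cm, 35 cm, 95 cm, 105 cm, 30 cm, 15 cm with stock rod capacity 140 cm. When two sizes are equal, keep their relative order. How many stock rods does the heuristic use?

Sorted descending: 105, 100, 95, 75, 40, 40, 35, 35, 30, 20, 15.
  105 → stock rod 1 (new)  [load 105/140]
  100 → stock rod 2 (new)  [load 100/140]
  95 → stock rod 3 (new)  [load 95/140]
  75 → stock rod 4 (new)  [load 75/140]
  40 → stock rod 2  [load 140/140]
  40 → stock rod 3  [load 135/140]
  35 → stock rod 1  [load 140/140]
  35 → stock rod 4  [load 110/140]
  30 → stock rod 4  [load 140/140]
  20 → stock rod 5 (new)  [load 20/140]
  15 → stock rod 5  [load 35/140]
5 stock rods opened.

5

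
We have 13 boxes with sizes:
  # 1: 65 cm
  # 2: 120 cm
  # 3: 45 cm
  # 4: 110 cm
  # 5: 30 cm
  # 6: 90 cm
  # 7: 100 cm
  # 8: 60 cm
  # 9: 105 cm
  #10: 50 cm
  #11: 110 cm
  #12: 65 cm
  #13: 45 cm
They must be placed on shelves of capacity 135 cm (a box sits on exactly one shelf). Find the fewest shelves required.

9

Total = 120 + 110 + 110 + 105 + 100 + 90 + 65 + 65 + 60 + 50 + 45 + 45 + 30 = 995 cm.
Lower bound: ⌈995/135⌉ = 8 shelves.
A packing using 9 shelves:
  shelf 1: 120 = 120
  shelf 2: 110 = 110
  shelf 3: 110 = 110
  shelf 4: 105 + 30 = 135
  shelf 5: 100 = 100
  shelf 6: 90 + 45 = 135
  shelf 7: 65 + 65 = 130
  shelf 8: 60 + 50 = 110
  shelf 9: 45 = 45
No arrangement into 8 shelves stays within capacity, so 9 is optimal.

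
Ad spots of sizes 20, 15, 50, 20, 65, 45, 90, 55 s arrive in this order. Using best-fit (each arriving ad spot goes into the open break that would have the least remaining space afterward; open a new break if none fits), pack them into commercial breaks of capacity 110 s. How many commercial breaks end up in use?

4

  20 → break 1 (new)  [load 20/110]
  15 → break 1  [load 35/110]
  50 → break 1  [load 85/110]
  20 → break 1  [load 105/110]
  65 → break 2 (new)  [load 65/110]
  45 → break 2  [load 110/110]
  90 → break 3 (new)  [load 90/110]
  55 → break 4 (new)  [load 55/110]
4 commercial breaks opened.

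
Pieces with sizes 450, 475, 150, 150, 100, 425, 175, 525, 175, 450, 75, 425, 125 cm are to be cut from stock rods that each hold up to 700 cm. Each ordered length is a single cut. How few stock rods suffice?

6

Total = 525 + 475 + 450 + 450 + 425 + 425 + 175 + 175 + 150 + 150 + 125 + 100 + 75 = 3700 cm.
Lower bound: ⌈3700/700⌉ = 6 stock rods.
A packing using 6 stock rods:
  stock rod 1: 525 + 175 = 700
  stock rod 2: 475 + 175 = 650
  stock rod 3: 450 + 150 + 100 = 700
  stock rod 4: 450 + 150 + 75 = 675
  stock rod 5: 425 + 125 = 550
  stock rod 6: 425 = 425
This matches the lower bound, so 6 is optimal.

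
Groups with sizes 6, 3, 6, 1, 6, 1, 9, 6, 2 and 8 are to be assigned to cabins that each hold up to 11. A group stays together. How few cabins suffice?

6

Total = 9 + 8 + 6 + 6 + 6 + 6 + 3 + 2 + 1 + 1 = 48.
Lower bound: ⌈48/11⌉ = 5 cabins.
Also, 6 groups each exceed 11/2, and no two of those can share a cabin, so at least 6 cabins are needed.
A packing using 6 cabins:
  cabin 1: 9 + 2 = 11
  cabin 2: 8 + 3 = 11
  cabin 3: 6 + 1 + 1 = 8
  cabin 4: 6 = 6
  cabin 5: 6 = 6
  cabin 6: 6 = 6
This matches the lower bound, so 6 is optimal.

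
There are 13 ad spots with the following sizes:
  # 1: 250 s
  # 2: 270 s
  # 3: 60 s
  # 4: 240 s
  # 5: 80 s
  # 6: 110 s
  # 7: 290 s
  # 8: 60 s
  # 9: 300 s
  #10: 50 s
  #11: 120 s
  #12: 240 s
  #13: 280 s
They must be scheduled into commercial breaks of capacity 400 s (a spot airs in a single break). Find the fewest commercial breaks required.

Total = 300 + 290 + 280 + 270 + 250 + 240 + 240 + 120 + 110 + 80 + 60 + 60 + 50 = 2350 s.
Lower bound: ⌈2350/400⌉ = 6 commercial breaks.
Also, 7 ad spots each exceed 200 s, and no two of those can share a break, so at least 7 commercial breaks are needed.
A packing using 7 commercial breaks:
  break 1: 300 + 80 = 380
  break 2: 290 + 110 = 400
  break 3: 280 + 120 = 400
  break 4: 270 + 60 + 60 = 390
  break 5: 250 + 50 = 300
  break 6: 240 = 240
  break 7: 240 = 240
This matches the lower bound, so 7 is optimal.

7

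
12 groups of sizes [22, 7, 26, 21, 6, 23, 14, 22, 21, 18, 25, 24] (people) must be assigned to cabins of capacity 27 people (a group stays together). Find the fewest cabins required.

Total = 26 + 25 + 24 + 23 + 22 + 22 + 21 + 21 + 18 + 14 + 7 + 6 = 229 people.
Lower bound: ⌈229/27⌉ = 9 cabins.
Also, 10 groups each exceed 27/2 people, and no two of those can share a cabin, so at least 10 cabins are needed.
A packing using 10 cabins:
  cabin 1: 26 = 26
  cabin 2: 25 = 25
  cabin 3: 24 = 24
  cabin 4: 23 = 23
  cabin 5: 22 = 22
  cabin 6: 22 = 22
  cabin 7: 21 + 6 = 27
  cabin 8: 21 = 21
  cabin 9: 18 + 7 = 25
  cabin 10: 14 = 14
This matches the lower bound, so 10 is optimal.

10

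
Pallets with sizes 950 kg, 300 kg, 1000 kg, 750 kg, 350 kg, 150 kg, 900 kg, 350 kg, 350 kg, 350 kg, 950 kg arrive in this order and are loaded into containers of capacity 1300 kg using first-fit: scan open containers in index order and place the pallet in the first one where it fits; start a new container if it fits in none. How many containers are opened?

  950 → container 1 (new)  [load 950/1300]
  300 → container 1  [load 1250/1300]
  1000 → container 2 (new)  [load 1000/1300]
  750 → container 3 (new)  [load 750/1300]
  350 → container 3  [load 1100/1300]
  150 → container 2  [load 1150/1300]
  900 → container 4 (new)  [load 900/1300]
  350 → container 4  [load 1250/1300]
  350 → container 5 (new)  [load 350/1300]
  350 → container 5  [load 700/1300]
  950 → container 6 (new)  [load 950/1300]
6 containers opened.

6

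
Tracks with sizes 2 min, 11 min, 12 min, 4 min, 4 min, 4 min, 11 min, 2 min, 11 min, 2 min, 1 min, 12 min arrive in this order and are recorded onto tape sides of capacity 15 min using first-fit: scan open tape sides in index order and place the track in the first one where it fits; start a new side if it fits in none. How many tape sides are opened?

6

  2 → side 1 (new)  [load 2/15]
  11 → side 1  [load 13/15]
  12 → side 2 (new)  [load 12/15]
  4 → side 3 (new)  [load 4/15]
  4 → side 3  [load 8/15]
  4 → side 3  [load 12/15]
  11 → side 4 (new)  [load 11/15]
  2 → side 1  [load 15/15]
  11 → side 5 (new)  [load 11/15]
  2 → side 2  [load 14/15]
  1 → side 2  [load 15/15]
  12 → side 6 (new)  [load 12/15]
6 tape sides opened.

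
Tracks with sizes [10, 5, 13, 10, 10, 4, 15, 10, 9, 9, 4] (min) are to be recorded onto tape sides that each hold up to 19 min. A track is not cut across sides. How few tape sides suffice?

Total = 15 + 13 + 10 + 10 + 10 + 10 + 9 + 9 + 5 + 4 + 4 = 99 min.
Lower bound: ⌈99/19⌉ = 6 tape sides.
A packing using 6 tape sides:
  side 1: 15 + 4 = 19
  side 2: 13 + 5 = 18
  side 3: 10 + 9 = 19
  side 4: 10 + 9 = 19
  side 5: 10 + 4 = 14
  side 6: 10 = 10
This matches the lower bound, so 6 is optimal.

6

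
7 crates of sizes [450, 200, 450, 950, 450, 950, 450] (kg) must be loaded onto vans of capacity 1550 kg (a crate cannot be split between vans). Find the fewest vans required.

3

Total = 950 + 950 + 450 + 450 + 450 + 450 + 200 = 3900 kg.
Lower bound: ⌈3900/1550⌉ = 3 vans.
A packing using 3 vans:
  van 1: 950 + 450 = 1400
  van 2: 950 + 450 = 1400
  van 3: 450 + 450 + 200 = 1100
This matches the lower bound, so 3 is optimal.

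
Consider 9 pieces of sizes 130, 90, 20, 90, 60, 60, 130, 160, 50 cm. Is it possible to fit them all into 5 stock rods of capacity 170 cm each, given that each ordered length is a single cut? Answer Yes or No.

Total = 790 cm; ⌈790/170⌉ = 5.
The bound of 5 does not rule out 5, but exhaustive search shows no assignment into 5 stock rods of capacity 170 cm exists — the minimum is 6.

No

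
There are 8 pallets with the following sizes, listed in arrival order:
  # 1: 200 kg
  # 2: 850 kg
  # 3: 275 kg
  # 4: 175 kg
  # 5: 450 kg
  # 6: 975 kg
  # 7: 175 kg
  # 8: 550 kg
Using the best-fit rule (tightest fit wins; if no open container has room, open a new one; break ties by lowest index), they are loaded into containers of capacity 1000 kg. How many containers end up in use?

  200 → container 1 (new)  [load 200/1000]
  850 → container 2 (new)  [load 850/1000]
  275 → container 1  [load 475/1000]
  175 → container 1  [load 650/1000]
  450 → container 3 (new)  [load 450/1000]
  975 → container 4 (new)  [load 975/1000]
  175 → container 1  [load 825/1000]
  550 → container 3  [load 1000/1000]
4 containers opened.

4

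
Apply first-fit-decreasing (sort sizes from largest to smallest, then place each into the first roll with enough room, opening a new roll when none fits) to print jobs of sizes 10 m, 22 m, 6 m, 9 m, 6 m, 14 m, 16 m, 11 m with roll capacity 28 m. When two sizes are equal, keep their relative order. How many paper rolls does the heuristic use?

4

Sorted descending: 22, 16, 14, 11, 10, 9, 6, 6.
  22 → roll 1 (new)  [load 22/28]
  16 → roll 2 (new)  [load 16/28]
  14 → roll 3 (new)  [load 14/28]
  11 → roll 2  [load 27/28]
  10 → roll 3  [load 24/28]
  9 → roll 4 (new)  [load 9/28]
  6 → roll 1  [load 28/28]
  6 → roll 4  [load 15/28]
4 paper rolls opened.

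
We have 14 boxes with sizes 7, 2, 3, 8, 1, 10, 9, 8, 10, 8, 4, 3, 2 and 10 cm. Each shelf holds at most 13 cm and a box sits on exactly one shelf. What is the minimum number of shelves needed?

8

Total = 10 + 10 + 10 + 9 + 8 + 8 + 8 + 7 + 4 + 3 + 3 + 2 + 2 + 1 = 85 cm.
Lower bound: ⌈85/13⌉ = 7 shelves.
Also, 8 boxes each exceed 13/2 cm, and no two of those can share a shelf, so at least 8 shelves are needed.
A packing using 8 shelves:
  shelf 1: 10 + 3 = 13
  shelf 2: 10 + 3 = 13
  shelf 3: 10 + 2 + 1 = 13
  shelf 4: 9 + 4 = 13
  shelf 5: 8 + 2 = 10
  shelf 6: 8 = 8
  shelf 7: 8 = 8
  shelf 8: 7 = 7
This matches the lower bound, so 8 is optimal.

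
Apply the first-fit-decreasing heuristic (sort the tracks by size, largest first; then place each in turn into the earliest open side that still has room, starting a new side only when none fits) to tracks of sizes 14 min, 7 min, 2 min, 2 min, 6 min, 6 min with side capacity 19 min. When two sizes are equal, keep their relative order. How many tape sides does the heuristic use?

2

Sorted descending: 14, 7, 6, 6, 2, 2.
  14 → side 1 (new)  [load 14/19]
  7 → side 2 (new)  [load 7/19]
  6 → side 2  [load 13/19]
  6 → side 2  [load 19/19]
  2 → side 1  [load 16/19]
  2 → side 1  [load 18/19]
2 tape sides opened.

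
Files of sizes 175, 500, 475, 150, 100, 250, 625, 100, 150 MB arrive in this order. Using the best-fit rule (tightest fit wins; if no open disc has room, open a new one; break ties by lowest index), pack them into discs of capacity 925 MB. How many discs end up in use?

  175 → disc 1 (new)  [load 175/925]
  500 → disc 1  [load 675/925]
  475 → disc 2 (new)  [load 475/925]
  150 → disc 1  [load 825/925]
  100 → disc 1  [load 925/925]
  250 → disc 2  [load 725/925]
  625 → disc 3 (new)  [load 625/925]
  100 → disc 2  [load 825/925]
  150 → disc 3  [load 775/925]
3 discs opened.

3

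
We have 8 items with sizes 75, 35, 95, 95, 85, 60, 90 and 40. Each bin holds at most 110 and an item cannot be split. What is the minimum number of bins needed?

Total = 95 + 95 + 90 + 85 + 75 + 60 + 40 + 35 = 575.
Lower bound: ⌈575/110⌉ = 6 bins.
A packing using 6 bins:
  bin 1: 95 = 95
  bin 2: 95 = 95
  bin 3: 90 = 90
  bin 4: 85 = 85
  bin 5: 75 + 35 = 110
  bin 6: 60 + 40 = 100
This matches the lower bound, so 6 is optimal.

6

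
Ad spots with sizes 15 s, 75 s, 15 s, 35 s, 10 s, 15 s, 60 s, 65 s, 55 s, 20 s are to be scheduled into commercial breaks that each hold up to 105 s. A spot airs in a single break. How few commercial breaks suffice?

Total = 75 + 65 + 60 + 55 + 35 + 20 + 15 + 15 + 15 + 10 = 365 s.
Lower bound: ⌈365/105⌉ = 4 commercial breaks.
A packing using 4 commercial breaks:
  break 1: 75 + 20 + 10 = 105
  break 2: 65 + 35 = 100
  break 3: 60 + 15 + 15 + 15 = 105
  break 4: 55 = 55
This matches the lower bound, so 4 is optimal.

4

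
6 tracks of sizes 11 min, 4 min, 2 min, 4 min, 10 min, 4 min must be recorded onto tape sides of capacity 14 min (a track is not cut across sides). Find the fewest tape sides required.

3

Total = 11 + 10 + 4 + 4 + 4 + 2 = 35 min.
Lower bound: ⌈35/14⌉ = 3 tape sides.
A packing using 3 tape sides:
  side 1: 11 + 2 = 13
  side 2: 10 + 4 = 14
  side 3: 4 + 4 = 8
This matches the lower bound, so 3 is optimal.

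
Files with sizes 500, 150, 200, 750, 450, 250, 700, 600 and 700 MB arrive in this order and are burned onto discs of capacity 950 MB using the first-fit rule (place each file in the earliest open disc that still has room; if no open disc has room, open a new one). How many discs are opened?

  500 → disc 1 (new)  [load 500/950]
  150 → disc 1  [load 650/950]
  200 → disc 1  [load 850/950]
  750 → disc 2 (new)  [load 750/950]
  450 → disc 3 (new)  [load 450/950]
  250 → disc 3  [load 700/950]
  700 → disc 4 (new)  [load 700/950]
  600 → disc 5 (new)  [load 600/950]
  700 → disc 6 (new)  [load 700/950]
6 discs opened.

6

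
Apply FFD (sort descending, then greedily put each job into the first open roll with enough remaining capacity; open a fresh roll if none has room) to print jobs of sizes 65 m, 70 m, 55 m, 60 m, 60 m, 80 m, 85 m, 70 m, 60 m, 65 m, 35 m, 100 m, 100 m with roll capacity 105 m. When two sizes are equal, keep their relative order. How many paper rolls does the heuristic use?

12

Sorted descending: 100, 100, 85, 80, 70, 70, 65, 65, 60, 60, 60, 55, 35.
  100 → roll 1 (new)  [load 100/105]
  100 → roll 2 (new)  [load 100/105]
  85 → roll 3 (new)  [load 85/105]
  80 → roll 4 (new)  [load 80/105]
  70 → roll 5 (new)  [load 70/105]
  70 → roll 6 (new)  [load 70/105]
  65 → roll 7 (new)  [load 65/105]
  65 → roll 8 (new)  [load 65/105]
  60 → roll 9 (new)  [load 60/105]
  60 → roll 10 (new)  [load 60/105]
  60 → roll 11 (new)  [load 60/105]
  55 → roll 12 (new)  [load 55/105]
  35 → roll 5  [load 105/105]
12 paper rolls opened.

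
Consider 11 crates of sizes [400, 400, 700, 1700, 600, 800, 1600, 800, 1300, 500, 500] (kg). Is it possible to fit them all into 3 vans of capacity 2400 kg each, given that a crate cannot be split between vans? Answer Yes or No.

Total = 9300 kg; ⌈9300/2400⌉ = 4.
At least 4 vans are required, but only 3 are allowed.

No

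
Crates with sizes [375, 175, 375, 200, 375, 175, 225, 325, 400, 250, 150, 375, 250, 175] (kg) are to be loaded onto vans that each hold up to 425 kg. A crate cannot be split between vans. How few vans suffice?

10

Total = 400 + 375 + 375 + 375 + 375 + 325 + 250 + 250 + 225 + 200 + 175 + 175 + 175 + 150 = 3825 kg.
Lower bound: ⌈3825/425⌉ = 9 vans.
A packing using 10 vans:
  van 1: 400 = 400
  van 2: 375 = 375
  van 3: 375 = 375
  van 4: 375 = 375
  van 5: 375 = 375
  van 6: 325 = 325
  van 7: 250 + 175 = 425
  van 8: 250 + 175 = 425
  van 9: 225 + 200 = 425
  van 10: 175 + 150 = 325
No arrangement into 9 vans stays within capacity, so 10 is optimal.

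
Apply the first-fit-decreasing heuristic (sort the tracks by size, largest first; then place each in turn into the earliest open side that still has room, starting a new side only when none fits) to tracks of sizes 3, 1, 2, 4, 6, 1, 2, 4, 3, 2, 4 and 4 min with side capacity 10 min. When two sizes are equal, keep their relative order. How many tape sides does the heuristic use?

Sorted descending: 6, 4, 4, 4, 4, 3, 3, 2, 2, 2, 1, 1.
  6 → side 1 (new)  [load 6/10]
  4 → side 1  [load 10/10]
  4 → side 2 (new)  [load 4/10]
  4 → side 2  [load 8/10]
  4 → side 3 (new)  [load 4/10]
  3 → side 3  [load 7/10]
  3 → side 3  [load 10/10]
  2 → side 2  [load 10/10]
  2 → side 4 (new)  [load 2/10]
  2 → side 4  [load 4/10]
  1 → side 4  [load 5/10]
  1 → side 4  [load 6/10]
4 tape sides opened.

4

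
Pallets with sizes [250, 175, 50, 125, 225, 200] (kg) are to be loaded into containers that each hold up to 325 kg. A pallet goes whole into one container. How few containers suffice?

4

Total = 250 + 225 + 200 + 175 + 125 + 50 = 1025 kg.
Lower bound: ⌈1025/325⌉ = 4 containers.
A packing using 4 containers:
  container 1: 250 + 50 = 300
  container 2: 225 = 225
  container 3: 200 + 125 = 325
  container 4: 175 = 175
This matches the lower bound, so 4 is optimal.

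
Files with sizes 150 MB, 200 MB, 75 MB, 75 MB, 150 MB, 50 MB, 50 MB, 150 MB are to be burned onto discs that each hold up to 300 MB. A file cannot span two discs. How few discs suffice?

3

Total = 200 + 150 + 150 + 150 + 75 + 75 + 50 + 50 = 900 MB.
Lower bound: ⌈900/300⌉ = 3 discs.
A packing using 3 discs:
  disc 1: 200 + 50 + 50 = 300
  disc 2: 150 + 150 = 300
  disc 3: 150 + 75 + 75 = 300
This matches the lower bound, so 3 is optimal.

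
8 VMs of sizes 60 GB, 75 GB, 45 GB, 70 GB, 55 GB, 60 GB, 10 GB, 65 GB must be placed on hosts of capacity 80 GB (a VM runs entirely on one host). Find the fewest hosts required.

Total = 75 + 70 + 65 + 60 + 60 + 55 + 45 + 10 = 440 GB.
Lower bound: ⌈440/80⌉ = 6 hosts.
Also, 7 VMs each exceed 40 GB, and no two of those can share a host, so at least 7 hosts are needed.
A packing using 7 hosts:
  host 1: 75 = 75
  host 2: 70 + 10 = 80
  host 3: 65 = 65
  host 4: 60 = 60
  host 5: 60 = 60
  host 6: 55 = 55
  host 7: 45 = 45
This matches the lower bound, so 7 is optimal.

7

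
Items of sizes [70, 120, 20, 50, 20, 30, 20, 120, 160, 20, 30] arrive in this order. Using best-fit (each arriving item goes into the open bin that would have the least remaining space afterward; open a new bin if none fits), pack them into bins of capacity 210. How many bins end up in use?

4

  70 → bin 1 (new)  [load 70/210]
  120 → bin 1  [load 190/210]
  20 → bin 1  [load 210/210]
  50 → bin 2 (new)  [load 50/210]
  20 → bin 2  [load 70/210]
  30 → bin 2  [load 100/210]
  20 → bin 2  [load 120/210]
  120 → bin 3 (new)  [load 120/210]
  160 → bin 4 (new)  [load 160/210]
  20 → bin 4  [load 180/210]
  30 → bin 4  [load 210/210]
4 bins opened.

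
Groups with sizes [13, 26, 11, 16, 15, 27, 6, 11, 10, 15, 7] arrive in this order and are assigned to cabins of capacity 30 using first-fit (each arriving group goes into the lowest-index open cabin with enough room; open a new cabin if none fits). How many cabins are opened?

  13 → cabin 1 (new)  [load 13/30]
  26 → cabin 2 (new)  [load 26/30]
  11 → cabin 1  [load 24/30]
  16 → cabin 3 (new)  [load 16/30]
  15 → cabin 4 (new)  [load 15/30]
  27 → cabin 5 (new)  [load 27/30]
  6 → cabin 1  [load 30/30]
  11 → cabin 3  [load 27/30]
  10 → cabin 4  [load 25/30]
  15 → cabin 6 (new)  [load 15/30]
  7 → cabin 6  [load 22/30]
6 cabins opened.

6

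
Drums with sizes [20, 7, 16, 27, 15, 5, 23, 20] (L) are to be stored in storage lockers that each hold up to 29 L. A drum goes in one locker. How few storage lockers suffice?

Total = 27 + 23 + 20 + 20 + 16 + 15 + 7 + 5 = 133 L.
Lower bound: ⌈133/29⌉ = 5 storage lockers.
Also, 6 drums each exceed 29/2 L, and no two of those can share a locker, so at least 6 storage lockers are needed.
A packing using 6 storage lockers:
  locker 1: 27 = 27
  locker 2: 23 + 5 = 28
  locker 3: 20 + 7 = 27
  locker 4: 20 = 20
  locker 5: 16 = 16
  locker 6: 15 = 15
This matches the lower bound, so 6 is optimal.

6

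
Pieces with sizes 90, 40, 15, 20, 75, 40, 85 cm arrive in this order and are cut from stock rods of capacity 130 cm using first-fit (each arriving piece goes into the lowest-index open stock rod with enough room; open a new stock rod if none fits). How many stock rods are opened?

3

  90 → stock rod 1 (new)  [load 90/130]
  40 → stock rod 1  [load 130/130]
  15 → stock rod 2 (new)  [load 15/130]
  20 → stock rod 2  [load 35/130]
  75 → stock rod 2  [load 110/130]
  40 → stock rod 3 (new)  [load 40/130]
  85 → stock rod 3  [load 125/130]
3 stock rods opened.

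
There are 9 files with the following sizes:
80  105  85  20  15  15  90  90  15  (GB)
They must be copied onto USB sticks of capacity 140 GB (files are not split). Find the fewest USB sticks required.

5

Total = 105 + 90 + 90 + 85 + 80 + 20 + 15 + 15 + 15 = 515 GB.
Lower bound: ⌈515/140⌉ = 4 USB sticks.
Also, 5 files each exceed 70 GB, and no two of those can share a USB stick, so at least 5 USB sticks are needed.
A packing using 5 USB sticks:
  USB stick 1: 105 + 20 + 15 = 140
  USB stick 2: 90 + 15 + 15 = 120
  USB stick 3: 90 = 90
  USB stick 4: 85 = 85
  USB stick 5: 80 = 80
This matches the lower bound, so 5 is optimal.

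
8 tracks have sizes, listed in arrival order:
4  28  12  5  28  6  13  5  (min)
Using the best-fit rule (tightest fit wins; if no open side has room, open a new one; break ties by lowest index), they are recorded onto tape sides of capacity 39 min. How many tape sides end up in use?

3

  4 → side 1 (new)  [load 4/39]
  28 → side 1  [load 32/39]
  12 → side 2 (new)  [load 12/39]
  5 → side 1  [load 37/39]
  28 → side 3 (new)  [load 28/39]
  6 → side 3  [load 34/39]
  13 → side 2  [load 25/39]
  5 → side 3  [load 39/39]
3 tape sides opened.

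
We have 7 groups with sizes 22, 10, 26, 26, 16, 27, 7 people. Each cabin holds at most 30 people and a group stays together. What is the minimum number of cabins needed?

Total = 27 + 26 + 26 + 22 + 16 + 10 + 7 = 134 people.
Lower bound: ⌈134/30⌉ = 5 cabins.
A packing using 5 cabins:
  cabin 1: 27 = 27
  cabin 2: 26 = 26
  cabin 3: 26 = 26
  cabin 4: 22 + 7 = 29
  cabin 5: 16 + 10 = 26
This matches the lower bound, so 5 is optimal.

5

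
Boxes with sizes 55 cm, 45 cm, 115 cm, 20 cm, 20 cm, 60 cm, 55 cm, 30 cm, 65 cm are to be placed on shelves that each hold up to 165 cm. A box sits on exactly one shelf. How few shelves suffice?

3

Total = 115 + 65 + 60 + 55 + 55 + 45 + 30 + 20 + 20 = 465 cm.
Lower bound: ⌈465/165⌉ = 3 shelves.
A packing using 3 shelves:
  shelf 1: 115 + 45 = 160
  shelf 2: 65 + 60 + 30 = 155
  shelf 3: 55 + 55 + 20 + 20 = 150
This matches the lower bound, so 3 is optimal.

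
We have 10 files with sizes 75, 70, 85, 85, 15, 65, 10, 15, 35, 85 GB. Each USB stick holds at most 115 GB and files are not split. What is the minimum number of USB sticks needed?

Total = 85 + 85 + 85 + 75 + 70 + 65 + 35 + 15 + 15 + 10 = 540 GB.
Lower bound: ⌈540/115⌉ = 5 USB sticks.
Also, 6 files each exceed 115/2 GB, and no two of those can share a USB stick, so at least 6 USB sticks are needed.
A packing using 6 USB sticks:
  USB stick 1: 85 + 15 + 15 = 115
  USB stick 2: 85 + 10 = 95
  USB stick 3: 85 = 85
  USB stick 4: 75 + 35 = 110
  USB stick 5: 70 = 70
  USB stick 6: 65 = 65
This matches the lower bound, so 6 is optimal.

6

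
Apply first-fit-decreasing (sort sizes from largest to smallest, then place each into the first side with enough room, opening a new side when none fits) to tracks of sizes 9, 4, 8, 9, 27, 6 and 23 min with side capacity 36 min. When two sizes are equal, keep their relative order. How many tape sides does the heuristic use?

3

Sorted descending: 27, 23, 9, 9, 8, 6, 4.
  27 → side 1 (new)  [load 27/36]
  23 → side 2 (new)  [load 23/36]
  9 → side 1  [load 36/36]
  9 → side 2  [load 32/36]
  8 → side 3 (new)  [load 8/36]
  6 → side 3  [load 14/36]
  4 → side 2  [load 36/36]
3 tape sides opened.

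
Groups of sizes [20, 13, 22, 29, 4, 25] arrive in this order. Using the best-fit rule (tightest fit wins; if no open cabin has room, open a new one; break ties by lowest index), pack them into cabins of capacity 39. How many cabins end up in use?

  20 → cabin 1 (new)  [load 20/39]
  13 → cabin 1  [load 33/39]
  22 → cabin 2 (new)  [load 22/39]
  29 → cabin 3 (new)  [load 29/39]
  4 → cabin 1  [load 37/39]
  25 → cabin 4 (new)  [load 25/39]
4 cabins opened.

4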